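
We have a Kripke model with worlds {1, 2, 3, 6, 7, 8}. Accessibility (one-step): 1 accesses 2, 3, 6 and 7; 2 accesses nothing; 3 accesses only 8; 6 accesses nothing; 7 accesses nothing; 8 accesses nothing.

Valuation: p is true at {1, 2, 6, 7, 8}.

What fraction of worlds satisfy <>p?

1/3

1: successors {2, 3, 6, 7}; p there: 2:T, 3:F, 6:T, 7:T. ✓
2: no successors, so <>p fails. ✗
3: successors {8}; p there: 8:T. ✓
6: no successors, so <>p fails. ✗
7: no successors, so <>p fails. ✗
8: no successors, so <>p fails. ✗
That's 2 of 6 worlds, so 2/6 = 1/3.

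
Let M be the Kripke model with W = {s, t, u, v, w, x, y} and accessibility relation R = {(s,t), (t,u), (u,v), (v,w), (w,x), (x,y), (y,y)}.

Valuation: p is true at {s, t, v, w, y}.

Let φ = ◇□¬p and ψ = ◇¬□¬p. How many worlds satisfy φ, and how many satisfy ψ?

For ◇□¬p:
s: successors {t}; □¬p there: t:T. ✓
t: successors {u}; □¬p there: u:F. ✗
u: successors {v}; □¬p there: v:F. ✗
v: successors {w}; □¬p there: w:T. ✓
w: successors {x}; □¬p there: x:F. ✗
x: successors {y}; □¬p there: y:F. ✗
y: successors {y}; □¬p there: y:F. ✗
— 2 worlds.
For ◇¬□¬p:
s: successors {t}; ¬□¬p there: t:F. ✗
t: successors {u}; ¬□¬p there: u:T. ✓
u: successors {v}; ¬□¬p there: v:T. ✓
v: successors {w}; ¬□¬p there: w:F. ✗
w: successors {x}; ¬□¬p there: x:T. ✓
x: successors {y}; ¬□¬p there: y:T. ✓
y: successors {y}; ¬□¬p there: y:T. ✓
— 5 worlds.

2 and 5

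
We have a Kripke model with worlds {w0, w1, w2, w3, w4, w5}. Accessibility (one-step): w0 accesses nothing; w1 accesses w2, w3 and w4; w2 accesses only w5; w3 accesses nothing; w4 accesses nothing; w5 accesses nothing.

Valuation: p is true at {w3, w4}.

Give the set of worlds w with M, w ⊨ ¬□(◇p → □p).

w0: □(◇p → □p) is T. ✗
w1: □(◇p → □p) is T. ✗
w2: □(◇p → □p) is T. ✗
w3: □(◇p → □p) is T. ✗
w4: □(◇p → □p) is T. ✗
w5: □(◇p → □p) is T. ✗

∅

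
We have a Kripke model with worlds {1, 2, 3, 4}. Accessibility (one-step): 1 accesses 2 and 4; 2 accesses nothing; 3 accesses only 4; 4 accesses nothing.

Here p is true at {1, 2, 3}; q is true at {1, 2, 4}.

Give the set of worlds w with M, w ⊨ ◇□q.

1: successors {2, 4}; □q there: 2:T, 4:T. ✓
2: no successors, so ◇□q fails. ✗
3: successors {4}; □q there: 4:T. ✓
4: no successors, so ◇□q fails. ✗

{1, 3}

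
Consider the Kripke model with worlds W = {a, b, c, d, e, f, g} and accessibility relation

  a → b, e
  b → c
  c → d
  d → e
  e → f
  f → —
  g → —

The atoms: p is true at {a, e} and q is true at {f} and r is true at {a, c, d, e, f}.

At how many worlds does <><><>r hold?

a: successors {b, e}; <><>r there: b:T, e:F. ✓
b: successors {c}; <><>r there: c:T. ✓
c: successors {d}; <><>r there: d:T. ✓
d: successors {e}; <><>r there: e:F. ✗
e: successors {f}; <><>r there: f:F. ✗
f: no successors, so <><><>r fails. ✗
g: no successors, so <><><>r fails. ✗
Satisfying worlds: {a, b, c}.

3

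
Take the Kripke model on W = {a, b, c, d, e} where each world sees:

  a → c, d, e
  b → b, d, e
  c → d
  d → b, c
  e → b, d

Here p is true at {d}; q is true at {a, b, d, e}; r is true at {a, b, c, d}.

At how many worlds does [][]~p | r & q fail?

a: [][]~p is F, r & q is T. ✓
b: [][]~p is F, r & q is T. ✓
c: [][]~p is T, r & q is F. ✓
d: [][]~p is F, r & q is T. ✓
e: [][]~p is F, r & q is F. ✗
Satisfying worlds: {a, b, c, d}.
So [][]~p | r & q fails at the other 1 world.

1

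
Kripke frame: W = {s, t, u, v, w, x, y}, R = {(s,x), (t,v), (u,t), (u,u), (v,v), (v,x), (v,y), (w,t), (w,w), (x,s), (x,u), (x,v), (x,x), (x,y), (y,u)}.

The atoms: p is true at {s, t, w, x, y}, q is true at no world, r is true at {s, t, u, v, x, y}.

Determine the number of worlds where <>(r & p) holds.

s: successors {x}; r & p there: x:T. ✓
t: successors {v}; r & p there: v:F. ✗
u: successors {t, u}; r & p there: t:T, u:F. ✓
v: successors {v, x, y}; r & p there: v:F, x:T, y:T. ✓
w: successors {t, w}; r & p there: t:T, w:F. ✓
x: successors {s, u, v, x, y}; r & p there: s:T, u:F, v:F, x:T, y:T. ✓
y: successors {u}; r & p there: u:F. ✗
Satisfying worlds: {s, u, v, w, x}.

5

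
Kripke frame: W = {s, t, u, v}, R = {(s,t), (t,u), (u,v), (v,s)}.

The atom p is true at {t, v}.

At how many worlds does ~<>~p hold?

s: <>~p is F. ✓
t: <>~p is T. ✗
u: <>~p is F. ✓
v: <>~p is T. ✗
Satisfying worlds: {s, u}.

2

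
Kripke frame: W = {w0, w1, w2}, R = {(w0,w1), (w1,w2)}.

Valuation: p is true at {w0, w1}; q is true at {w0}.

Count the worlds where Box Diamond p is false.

w0: successors {w1}; Diamond p there: w1:F. ✗
w1: successors {w2}; Diamond p there: w2:F. ✗
w2: no successors, so Box Diamond p holds vacuously. ✓
Satisfying worlds: {w2}.
So Box Diamond p fails at the other 2 worlds.

2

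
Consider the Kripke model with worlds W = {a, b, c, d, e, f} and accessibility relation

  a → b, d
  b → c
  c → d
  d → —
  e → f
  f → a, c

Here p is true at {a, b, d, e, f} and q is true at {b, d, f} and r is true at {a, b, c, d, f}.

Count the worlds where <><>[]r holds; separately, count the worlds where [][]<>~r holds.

4 and 2

For <><>[]r:
a: successors {b, d}; <>[]r there: b:T, d:F. ✓
b: successors {c}; <>[]r there: c:T. ✓
c: successors {d}; <>[]r there: d:F. ✗
d: no successors, so <><>[]r fails. ✗
e: successors {f}; <>[]r there: f:T. ✓
f: successors {a, c}; <>[]r there: a:T, c:T. ✓
— 4 worlds.
For [][]<>~r:
a: successors {b, d}; []<>~r there: b:F, d:T. ✗
b: successors {c}; []<>~r there: c:F. ✗
c: successors {d}; []<>~r there: d:T. ✓
d: no successors, so [][]<>~r holds vacuously. ✓
e: successors {f}; []<>~r there: f:F. ✗
f: successors {a, c}; []<>~r there: a:F, c:F. ✗
— 2 worlds.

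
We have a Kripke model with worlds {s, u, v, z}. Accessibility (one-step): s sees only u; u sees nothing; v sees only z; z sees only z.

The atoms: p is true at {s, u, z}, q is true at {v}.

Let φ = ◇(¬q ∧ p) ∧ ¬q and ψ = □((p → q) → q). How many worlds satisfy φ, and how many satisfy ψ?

For ◇(¬q ∧ p) ∧ ¬q:
s: ◇(¬q ∧ p) is T, ¬q is T. ✓
u: ◇(¬q ∧ p) is F, ¬q is T. ✗
v: ◇(¬q ∧ p) is T, ¬q is F. ✗
z: ◇(¬q ∧ p) is T, ¬q is T. ✓
— 2 worlds.
For □((p → q) → q):
s: successors {u}; (p → q) → q there: u:T. ✓
u: no successors, so □((p → q) → q) holds vacuously. ✓
v: successors {z}; (p → q) → q there: z:T. ✓
z: successors {z}; (p → q) → q there: z:T. ✓
— 4 worlds.

2 and 4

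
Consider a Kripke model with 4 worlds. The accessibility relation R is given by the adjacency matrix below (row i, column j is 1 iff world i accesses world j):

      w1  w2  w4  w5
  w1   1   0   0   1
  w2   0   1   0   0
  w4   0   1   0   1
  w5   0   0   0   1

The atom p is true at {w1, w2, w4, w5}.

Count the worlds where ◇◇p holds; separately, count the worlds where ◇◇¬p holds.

For ◇◇p:
w1: successors {w1, w5}; ◇p there: w1:T, w5:T. ✓
w2: successors {w2}; ◇p there: w2:T. ✓
w4: successors {w2, w5}; ◇p there: w2:T, w5:T. ✓
w5: successors {w5}; ◇p there: w5:T. ✓
— 4 worlds.
For ◇◇¬p:
w1: successors {w1, w5}; ◇¬p there: w1:F, w5:F. ✗
w2: successors {w2}; ◇¬p there: w2:F. ✗
w4: successors {w2, w5}; ◇¬p there: w2:F, w5:F. ✗
w5: successors {w5}; ◇¬p there: w5:F. ✗
— 0 worlds.

4 and 0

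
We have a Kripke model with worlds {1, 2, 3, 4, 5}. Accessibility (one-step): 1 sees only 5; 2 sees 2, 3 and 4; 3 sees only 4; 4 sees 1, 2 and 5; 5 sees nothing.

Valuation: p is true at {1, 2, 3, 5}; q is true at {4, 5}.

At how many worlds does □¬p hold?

1: successors {5}; ¬p there: 5:F. ✗
2: successors {2, 3, 4}; ¬p there: 2:F, 3:F, 4:T. ✗
3: successors {4}; ¬p there: 4:T. ✓
4: successors {1, 2, 5}; ¬p there: 1:F, 2:F, 5:F. ✗
5: no successors, so □¬p holds vacuously. ✓
Satisfying worlds: {3, 5}.

2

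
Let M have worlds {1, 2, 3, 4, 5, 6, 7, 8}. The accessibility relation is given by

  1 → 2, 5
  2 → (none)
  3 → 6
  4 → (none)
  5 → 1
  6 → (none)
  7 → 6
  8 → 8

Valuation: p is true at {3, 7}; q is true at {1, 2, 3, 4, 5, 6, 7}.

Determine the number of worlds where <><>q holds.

1: successors {2, 5}; <>q there: 2:F, 5:T. ✓
2: no successors, so <><>q fails. ✗
3: successors {6}; <>q there: 6:F. ✗
4: no successors, so <><>q fails. ✗
5: successors {1}; <>q there: 1:T. ✓
6: no successors, so <><>q fails. ✗
7: successors {6}; <>q there: 6:F. ✗
8: successors {8}; <>q there: 8:F. ✗
Satisfying worlds: {1, 5}.

2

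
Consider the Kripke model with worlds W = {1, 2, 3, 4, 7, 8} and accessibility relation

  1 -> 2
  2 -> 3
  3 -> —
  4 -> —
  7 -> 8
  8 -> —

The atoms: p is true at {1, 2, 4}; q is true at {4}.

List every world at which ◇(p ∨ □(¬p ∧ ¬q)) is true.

{1, 2, 7}

1: successors {2}; p ∨ □(¬p ∧ ¬q) there: 2:T. ✓
2: successors {3}; p ∨ □(¬p ∧ ¬q) there: 3:T. ✓
3: no successors, so ◇(p ∨ □(¬p ∧ ¬q)) fails. ✗
4: no successors, so ◇(p ∨ □(¬p ∧ ¬q)) fails. ✗
7: successors {8}; p ∨ □(¬p ∧ ¬q) there: 8:T. ✓
8: no successors, so ◇(p ∨ □(¬p ∧ ¬q)) fails. ✗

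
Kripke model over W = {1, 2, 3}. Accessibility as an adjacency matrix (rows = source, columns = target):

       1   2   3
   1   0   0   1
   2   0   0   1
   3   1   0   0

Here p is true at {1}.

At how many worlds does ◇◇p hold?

1: successors {3}; ◇p there: 3:T. ✓
2: successors {3}; ◇p there: 3:T. ✓
3: successors {1}; ◇p there: 1:F. ✗
Satisfying worlds: {1, 2}.

2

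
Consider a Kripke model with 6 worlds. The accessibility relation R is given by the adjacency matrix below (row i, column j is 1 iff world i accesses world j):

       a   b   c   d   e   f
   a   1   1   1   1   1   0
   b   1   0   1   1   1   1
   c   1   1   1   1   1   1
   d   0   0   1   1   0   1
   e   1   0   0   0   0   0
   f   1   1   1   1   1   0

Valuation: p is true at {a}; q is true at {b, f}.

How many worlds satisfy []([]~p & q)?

0

a: successors {a, b, c, d, e}; []~p & q there: a:F, b:F, c:F, d:F, e:F. ✗
b: successors {a, c, d, e, f}; []~p & q there: a:F, c:F, d:F, e:F, f:F. ✗
c: successors {a, b, c, d, e, f}; []~p & q there: a:F, b:F, c:F, d:F, e:F, f:F. ✗
d: successors {c, d, f}; []~p & q there: c:F, d:F, f:F. ✗
e: successors {a}; []~p & q there: a:F. ✗
f: successors {a, b, c, d, e}; []~p & q there: a:F, b:F, c:F, d:F, e:F. ✗
Satisfying worlds: ∅.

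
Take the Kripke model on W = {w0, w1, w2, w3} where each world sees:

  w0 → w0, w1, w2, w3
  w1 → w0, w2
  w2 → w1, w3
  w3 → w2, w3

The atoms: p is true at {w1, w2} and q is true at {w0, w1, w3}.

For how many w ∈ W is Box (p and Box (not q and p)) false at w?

w0: successors {w0, w1, w2, w3}; p and Box (not q and p) there: w0:F, w1:F, w2:F, w3:F. ✗
w1: successors {w0, w2}; p and Box (not q and p) there: w0:F, w2:F. ✗
w2: successors {w1, w3}; p and Box (not q and p) there: w1:F, w3:F. ✗
w3: successors {w2, w3}; p and Box (not q and p) there: w2:F, w3:F. ✗
Satisfying worlds: ∅.
So Box (p and Box (not q and p)) fails at the other 4 worlds.

4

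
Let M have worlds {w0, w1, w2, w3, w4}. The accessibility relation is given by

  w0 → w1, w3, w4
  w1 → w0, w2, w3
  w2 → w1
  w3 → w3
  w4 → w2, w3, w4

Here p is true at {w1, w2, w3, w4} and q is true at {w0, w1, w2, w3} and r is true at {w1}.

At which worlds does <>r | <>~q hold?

w0: <>r is T, <>~q is T. ✓
w1: <>r is F, <>~q is F. ✗
w2: <>r is T, <>~q is F. ✓
w3: <>r is F, <>~q is F. ✗
w4: <>r is F, <>~q is T. ✓

{w0, w2, w4}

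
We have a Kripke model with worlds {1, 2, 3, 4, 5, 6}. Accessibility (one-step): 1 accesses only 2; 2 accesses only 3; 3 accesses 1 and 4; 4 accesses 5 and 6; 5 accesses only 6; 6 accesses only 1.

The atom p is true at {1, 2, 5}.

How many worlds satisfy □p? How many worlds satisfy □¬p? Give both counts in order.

2 and 2

For □p:
1: successors {2}; p there: 2:T. ✓
2: successors {3}; p there: 3:F. ✗
3: successors {1, 4}; p there: 1:T, 4:F. ✗
4: successors {5, 6}; p there: 5:T, 6:F. ✗
5: successors {6}; p there: 6:F. ✗
6: successors {1}; p there: 1:T. ✓
— 2 worlds.
For □¬p:
1: successors {2}; ¬p there: 2:F. ✗
2: successors {3}; ¬p there: 3:T. ✓
3: successors {1, 4}; ¬p there: 1:F, 4:T. ✗
4: successors {5, 6}; ¬p there: 5:F, 6:T. ✗
5: successors {6}; ¬p there: 6:T. ✓
6: successors {1}; ¬p there: 1:F. ✗
— 2 worlds.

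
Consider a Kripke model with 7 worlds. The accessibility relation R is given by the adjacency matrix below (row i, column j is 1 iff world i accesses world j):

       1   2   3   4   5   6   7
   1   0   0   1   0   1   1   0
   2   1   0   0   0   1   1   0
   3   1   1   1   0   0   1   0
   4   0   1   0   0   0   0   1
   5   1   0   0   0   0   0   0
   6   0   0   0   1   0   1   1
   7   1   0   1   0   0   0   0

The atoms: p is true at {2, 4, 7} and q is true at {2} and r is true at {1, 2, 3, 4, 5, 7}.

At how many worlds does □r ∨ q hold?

1: □r is F, q is F. ✗
2: □r is F, q is T. ✓
3: □r is F, q is F. ✗
4: □r is T, q is F. ✓
5: □r is T, q is F. ✓
6: □r is F, q is F. ✗
7: □r is T, q is F. ✓
Satisfying worlds: {2, 4, 5, 7}.

4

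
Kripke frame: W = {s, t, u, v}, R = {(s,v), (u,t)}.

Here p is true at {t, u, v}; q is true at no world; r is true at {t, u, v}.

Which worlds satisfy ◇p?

{s, u}

s: successors {v}; p there: v:T. ✓
t: no successors, so ◇p fails. ✗
u: successors {t}; p there: t:T. ✓
v: no successors, so ◇p fails. ✗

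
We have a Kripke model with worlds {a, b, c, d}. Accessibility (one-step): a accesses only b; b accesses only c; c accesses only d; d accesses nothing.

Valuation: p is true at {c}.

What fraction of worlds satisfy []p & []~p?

1/4

a: []p is F, []~p is T. ✗
b: []p is T, []~p is F. ✗
c: []p is F, []~p is T. ✗
d: []p is T, []~p is T. ✓
That's 1 of 4 worlds, so 1/4.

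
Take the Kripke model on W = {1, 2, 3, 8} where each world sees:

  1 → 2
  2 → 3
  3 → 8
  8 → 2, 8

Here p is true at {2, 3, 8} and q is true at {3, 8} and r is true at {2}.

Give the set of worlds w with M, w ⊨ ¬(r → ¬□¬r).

1: r → ¬□¬r is T. ✗
2: r → ¬□¬r is F. ✓
3: r → ¬□¬r is T. ✗
8: r → ¬□¬r is T. ✗

{2}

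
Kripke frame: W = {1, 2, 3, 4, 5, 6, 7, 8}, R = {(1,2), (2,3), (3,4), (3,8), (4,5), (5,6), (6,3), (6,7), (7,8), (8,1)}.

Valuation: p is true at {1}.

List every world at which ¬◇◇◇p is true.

{1, 3, 4, 5, 7, 8}

1: ◇◇◇p is F. ✓
2: ◇◇◇p is T. ✗
3: ◇◇◇p is F. ✓
4: ◇◇◇p is F. ✓
5: ◇◇◇p is F. ✓
6: ◇◇◇p is T. ✗
7: ◇◇◇p is F. ✓
8: ◇◇◇p is F. ✓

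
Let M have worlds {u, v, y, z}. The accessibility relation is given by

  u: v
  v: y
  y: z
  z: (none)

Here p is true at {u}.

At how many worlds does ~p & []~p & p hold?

0

u: ~p is F, []~p & p is T. ✗
v: ~p is T, []~p & p is F. ✗
y: ~p is T, []~p & p is F. ✗
z: ~p is T, []~p & p is F. ✗
Satisfying worlds: ∅.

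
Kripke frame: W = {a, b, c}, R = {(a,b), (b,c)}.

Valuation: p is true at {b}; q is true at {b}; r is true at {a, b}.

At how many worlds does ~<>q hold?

2

a: <>q is T. ✗
b: <>q is F. ✓
c: <>q is F. ✓
Satisfying worlds: {b, c}.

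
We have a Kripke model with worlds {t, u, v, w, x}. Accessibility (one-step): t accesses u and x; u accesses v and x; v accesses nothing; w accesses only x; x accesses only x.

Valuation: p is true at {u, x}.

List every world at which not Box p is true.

t: Box p is T. ✗
u: Box p is F. ✓
v: Box p is T. ✗
w: Box p is T. ✗
x: Box p is T. ✗

{u}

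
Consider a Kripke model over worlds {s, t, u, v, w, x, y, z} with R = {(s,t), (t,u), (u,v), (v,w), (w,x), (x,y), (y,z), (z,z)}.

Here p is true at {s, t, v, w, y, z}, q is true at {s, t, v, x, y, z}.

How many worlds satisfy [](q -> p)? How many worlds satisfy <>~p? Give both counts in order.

For [](q -> p):
s: successors {t}; q -> p there: t:T. ✓
t: successors {u}; q -> p there: u:T. ✓
u: successors {v}; q -> p there: v:T. ✓
v: successors {w}; q -> p there: w:T. ✓
w: successors {x}; q -> p there: x:F. ✗
x: successors {y}; q -> p there: y:T. ✓
y: successors {z}; q -> p there: z:T. ✓
z: successors {z}; q -> p there: z:T. ✓
— 7 worlds.
For <>~p:
s: successors {t}; ~p there: t:F. ✗
t: successors {u}; ~p there: u:T. ✓
u: successors {v}; ~p there: v:F. ✗
v: successors {w}; ~p there: w:F. ✗
w: successors {x}; ~p there: x:T. ✓
x: successors {y}; ~p there: y:F. ✗
y: successors {z}; ~p there: z:F. ✗
z: successors {z}; ~p there: z:F. ✗
— 2 worlds.

7 and 2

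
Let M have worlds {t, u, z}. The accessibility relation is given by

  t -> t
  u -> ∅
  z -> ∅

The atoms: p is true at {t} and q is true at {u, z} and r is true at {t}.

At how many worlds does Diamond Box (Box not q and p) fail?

2

t: successors {t}; Box (Box not q and p) there: t:T. ✓
u: no successors, so Diamond Box (Box not q and p) fails. ✗
z: no successors, so Diamond Box (Box not q and p) fails. ✗
Satisfying worlds: {t}.
So Diamond Box (Box not q and p) fails at the other 2 worlds.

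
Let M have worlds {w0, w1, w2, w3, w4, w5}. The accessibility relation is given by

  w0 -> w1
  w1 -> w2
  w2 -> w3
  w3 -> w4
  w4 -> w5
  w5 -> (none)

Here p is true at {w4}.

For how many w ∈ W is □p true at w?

2

w0: successors {w1}; p there: w1:F. ✗
w1: successors {w2}; p there: w2:F. ✗
w2: successors {w3}; p there: w3:F. ✗
w3: successors {w4}; p there: w4:T. ✓
w4: successors {w5}; p there: w5:F. ✗
w5: no successors, so □p holds vacuously. ✓
Satisfying worlds: {w3, w5}.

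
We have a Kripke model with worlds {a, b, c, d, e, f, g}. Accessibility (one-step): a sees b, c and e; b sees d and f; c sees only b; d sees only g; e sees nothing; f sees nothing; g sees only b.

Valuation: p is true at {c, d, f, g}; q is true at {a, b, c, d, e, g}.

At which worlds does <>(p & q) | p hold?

a: <>(p & q) is T, p is F. ✓
b: <>(p & q) is T, p is F. ✓
c: <>(p & q) is F, p is T. ✓
d: <>(p & q) is T, p is T. ✓
e: <>(p & q) is F, p is F. ✗
f: <>(p & q) is F, p is T. ✓
g: <>(p & q) is F, p is T. ✓

{a, b, c, d, f, g}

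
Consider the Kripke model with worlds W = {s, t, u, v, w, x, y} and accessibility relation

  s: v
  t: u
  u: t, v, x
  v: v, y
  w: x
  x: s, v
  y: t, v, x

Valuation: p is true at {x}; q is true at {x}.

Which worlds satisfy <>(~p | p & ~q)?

{s, t, u, v, x, y}

s: successors {v}; ~p | p & ~q there: v:T. ✓
t: successors {u}; ~p | p & ~q there: u:T. ✓
u: successors {t, v, x}; ~p | p & ~q there: t:T, v:T, x:F. ✓
v: successors {v, y}; ~p | p & ~q there: v:T, y:T. ✓
w: successors {x}; ~p | p & ~q there: x:F. ✗
x: successors {s, v}; ~p | p & ~q there: s:T, v:T. ✓
y: successors {t, v, x}; ~p | p & ~q there: t:T, v:T, x:F. ✓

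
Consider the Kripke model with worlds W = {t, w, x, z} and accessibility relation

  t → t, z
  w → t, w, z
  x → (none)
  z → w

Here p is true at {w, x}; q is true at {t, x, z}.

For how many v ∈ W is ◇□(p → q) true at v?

2

t: successors {t, z}; □(p → q) there: t:T, z:F. ✓
w: successors {t, w, z}; □(p → q) there: t:T, w:F, z:F. ✓
x: no successors, so ◇□(p → q) fails. ✗
z: successors {w}; □(p → q) there: w:F. ✗
Satisfying worlds: {t, w}.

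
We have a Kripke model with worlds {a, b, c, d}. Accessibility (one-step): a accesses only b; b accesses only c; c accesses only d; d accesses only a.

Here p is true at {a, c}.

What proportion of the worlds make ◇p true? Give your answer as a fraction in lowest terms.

a: successors {b}; p there: b:F. ✗
b: successors {c}; p there: c:T. ✓
c: successors {d}; p there: d:F. ✗
d: successors {a}; p there: a:T. ✓
That's 2 of 4 worlds, so 2/4 = 1/2.

1/2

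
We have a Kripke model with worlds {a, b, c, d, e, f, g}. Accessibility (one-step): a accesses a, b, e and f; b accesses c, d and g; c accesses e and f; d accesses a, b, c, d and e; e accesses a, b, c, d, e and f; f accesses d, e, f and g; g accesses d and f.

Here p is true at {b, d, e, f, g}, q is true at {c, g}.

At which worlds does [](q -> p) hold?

{a, c, f, g}

a: successors {a, b, e, f}; q -> p there: a:T, b:T, e:T, f:T. ✓
b: successors {c, d, g}; q -> p there: c:F, d:T, g:T. ✗
c: successors {e, f}; q -> p there: e:T, f:T. ✓
d: successors {a, b, c, d, e}; q -> p there: a:T, b:T, c:F, d:T, e:T. ✗
e: successors {a, b, c, d, e, f}; q -> p there: a:T, b:T, c:F, d:T, e:T, f:T. ✗
f: successors {d, e, f, g}; q -> p there: d:T, e:T, f:T, g:T. ✓
g: successors {d, f}; q -> p there: d:T, f:T. ✓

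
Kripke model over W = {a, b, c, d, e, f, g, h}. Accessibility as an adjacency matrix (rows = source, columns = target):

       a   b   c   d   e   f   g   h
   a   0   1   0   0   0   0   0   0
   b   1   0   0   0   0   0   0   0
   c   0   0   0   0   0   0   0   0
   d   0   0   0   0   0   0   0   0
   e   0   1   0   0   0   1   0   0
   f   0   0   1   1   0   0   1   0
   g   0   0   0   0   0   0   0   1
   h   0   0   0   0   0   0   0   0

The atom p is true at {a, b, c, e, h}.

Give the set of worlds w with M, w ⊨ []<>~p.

a: successors {b}; <>~p there: b:F. ✗
b: successors {a}; <>~p there: a:F. ✗
c: no successors, so []<>~p holds vacuously. ✓
d: no successors, so []<>~p holds vacuously. ✓
e: successors {b, f}; <>~p there: b:F, f:T. ✗
f: successors {c, d, g}; <>~p there: c:F, d:F, g:F. ✗
g: successors {h}; <>~p there: h:F. ✗
h: no successors, so []<>~p holds vacuously. ✓

{c, d, h}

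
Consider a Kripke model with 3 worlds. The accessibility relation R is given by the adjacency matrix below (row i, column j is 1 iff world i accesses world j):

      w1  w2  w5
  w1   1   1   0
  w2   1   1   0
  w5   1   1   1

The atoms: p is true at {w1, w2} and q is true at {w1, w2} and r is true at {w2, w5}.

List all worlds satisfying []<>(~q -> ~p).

{w1, w2, w5}

w1: successors {w1, w2}; <>(~q -> ~p) there: w1:T, w2:T. ✓
w2: successors {w1, w2}; <>(~q -> ~p) there: w1:T, w2:T. ✓
w5: successors {w1, w2, w5}; <>(~q -> ~p) there: w1:T, w2:T, w5:T. ✓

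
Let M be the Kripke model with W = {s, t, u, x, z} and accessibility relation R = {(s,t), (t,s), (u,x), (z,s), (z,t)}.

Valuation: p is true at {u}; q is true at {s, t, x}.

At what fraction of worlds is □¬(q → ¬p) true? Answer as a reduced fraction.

s: successors {t}; ¬(q → ¬p) there: t:F. ✗
t: successors {s}; ¬(q → ¬p) there: s:F. ✗
u: successors {x}; ¬(q → ¬p) there: x:F. ✗
x: no successors, so □¬(q → ¬p) holds vacuously. ✓
z: successors {s, t}; ¬(q → ¬p) there: s:F, t:F. ✗
That's 1 of 5 worlds, so 1/5.

1/5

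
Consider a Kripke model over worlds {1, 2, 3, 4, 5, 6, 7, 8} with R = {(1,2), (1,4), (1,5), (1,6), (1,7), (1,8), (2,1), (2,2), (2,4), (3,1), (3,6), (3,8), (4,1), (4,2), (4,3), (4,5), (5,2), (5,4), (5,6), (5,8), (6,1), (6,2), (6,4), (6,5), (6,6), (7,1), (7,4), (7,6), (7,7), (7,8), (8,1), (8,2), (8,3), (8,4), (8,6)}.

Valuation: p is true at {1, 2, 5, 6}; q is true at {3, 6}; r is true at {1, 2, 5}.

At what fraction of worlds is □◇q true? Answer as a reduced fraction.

1/4

1: successors {2, 4, 5, 6, 7, 8}; ◇q there: 2:F, 4:T, 5:T, 6:T, 7:T, 8:T. ✗
2: successors {1, 2, 4}; ◇q there: 1:T, 2:F, 4:T. ✗
3: successors {1, 6, 8}; ◇q there: 1:T, 6:T, 8:T. ✓
4: successors {1, 2, 3, 5}; ◇q there: 1:T, 2:F, 3:T, 5:T. ✗
5: successors {2, 4, 6, 8}; ◇q there: 2:F, 4:T, 6:T, 8:T. ✗
6: successors {1, 2, 4, 5, 6}; ◇q there: 1:T, 2:F, 4:T, 5:T, 6:T. ✗
7: successors {1, 4, 6, 7, 8}; ◇q there: 1:T, 4:T, 6:T, 7:T, 8:T. ✓
8: successors {1, 2, 3, 4, 6}; ◇q there: 1:T, 2:F, 3:T, 4:T, 6:T. ✗
That's 2 of 8 worlds, so 2/8 = 1/4.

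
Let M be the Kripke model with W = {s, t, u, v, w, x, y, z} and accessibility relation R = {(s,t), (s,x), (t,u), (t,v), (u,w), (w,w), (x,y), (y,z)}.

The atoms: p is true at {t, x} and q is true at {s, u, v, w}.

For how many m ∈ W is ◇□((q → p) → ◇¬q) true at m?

5

s: successors {t, x}; □((q → p) → ◇¬q) there: t:T, x:T. ✓
t: successors {u, v}; □((q → p) → ◇¬q) there: u:T, v:T. ✓
u: successors {w}; □((q → p) → ◇¬q) there: w:T. ✓
v: no successors, so ◇□((q → p) → ◇¬q) fails. ✗
w: successors {w}; □((q → p) → ◇¬q) there: w:T. ✓
x: successors {y}; □((q → p) → ◇¬q) there: y:F. ✗
y: successors {z}; □((q → p) → ◇¬q) there: z:T. ✓
z: no successors, so ◇□((q → p) → ◇¬q) fails. ✗
Satisfying worlds: {s, t, u, w, y}.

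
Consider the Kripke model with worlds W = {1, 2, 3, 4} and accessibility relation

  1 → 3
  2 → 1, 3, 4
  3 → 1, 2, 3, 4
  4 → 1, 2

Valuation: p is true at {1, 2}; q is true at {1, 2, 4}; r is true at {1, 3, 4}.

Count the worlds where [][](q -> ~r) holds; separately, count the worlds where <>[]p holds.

0 and 2

For [][](q -> ~r):
1: successors {3}; [](q -> ~r) there: 3:F. ✗
2: successors {1, 3, 4}; [](q -> ~r) there: 1:T, 3:F, 4:F. ✗
3: successors {1, 2, 3, 4}; [](q -> ~r) there: 1:T, 2:F, 3:F, 4:F. ✗
4: successors {1, 2}; [](q -> ~r) there: 1:T, 2:F. ✗
— 0 worlds.
For <>[]p:
1: successors {3}; []p there: 3:F. ✗
2: successors {1, 3, 4}; []p there: 1:F, 3:F, 4:T. ✓
3: successors {1, 2, 3, 4}; []p there: 1:F, 2:F, 3:F, 4:T. ✓
4: successors {1, 2}; []p there: 1:F, 2:F. ✗
— 2 worlds.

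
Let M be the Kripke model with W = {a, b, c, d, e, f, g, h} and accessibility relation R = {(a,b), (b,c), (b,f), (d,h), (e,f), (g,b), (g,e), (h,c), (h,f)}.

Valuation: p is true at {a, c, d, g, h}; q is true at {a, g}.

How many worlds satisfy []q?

2

a: successors {b}; q there: b:F. ✗
b: successors {c, f}; q there: c:F, f:F. ✗
c: no successors, so []q holds vacuously. ✓
d: successors {h}; q there: h:F. ✗
e: successors {f}; q there: f:F. ✗
f: no successors, so []q holds vacuously. ✓
g: successors {b, e}; q there: b:F, e:F. ✗
h: successors {c, f}; q there: c:F, f:F. ✗
Satisfying worlds: {c, f}.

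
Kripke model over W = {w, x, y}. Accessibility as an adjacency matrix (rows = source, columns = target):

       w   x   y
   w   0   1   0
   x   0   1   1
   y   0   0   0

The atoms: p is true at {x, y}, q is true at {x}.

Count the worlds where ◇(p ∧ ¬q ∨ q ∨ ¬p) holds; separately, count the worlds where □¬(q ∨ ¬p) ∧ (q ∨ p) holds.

For ◇(p ∧ ¬q ∨ q ∨ ¬p):
w: successors {x}; p ∧ ¬q ∨ q ∨ ¬p there: x:T. ✓
x: successors {x, y}; p ∧ ¬q ∨ q ∨ ¬p there: x:T, y:T. ✓
y: no successors, so ◇(p ∧ ¬q ∨ q ∨ ¬p) fails. ✗
— 2 worlds.
For □¬(q ∨ ¬p) ∧ (q ∨ p):
w: □¬(q ∨ ¬p) is F, q ∨ p is F. ✗
x: □¬(q ∨ ¬p) is F, q ∨ p is T. ✗
y: □¬(q ∨ ¬p) is T, q ∨ p is T. ✓
— 1 world.

2 and 1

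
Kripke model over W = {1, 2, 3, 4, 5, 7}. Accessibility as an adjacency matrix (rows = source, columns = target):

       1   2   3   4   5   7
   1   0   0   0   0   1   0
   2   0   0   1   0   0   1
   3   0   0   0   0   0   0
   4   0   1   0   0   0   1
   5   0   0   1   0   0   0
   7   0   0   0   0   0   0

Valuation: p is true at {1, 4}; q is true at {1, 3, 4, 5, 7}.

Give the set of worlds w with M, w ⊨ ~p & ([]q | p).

{2, 3, 5, 7}

1: ~p is F, []q | p is T. ✗
2: ~p is T, []q | p is T. ✓
3: ~p is T, []q | p is T. ✓
4: ~p is F, []q | p is T. ✗
5: ~p is T, []q | p is T. ✓
7: ~p is T, []q | p is T. ✓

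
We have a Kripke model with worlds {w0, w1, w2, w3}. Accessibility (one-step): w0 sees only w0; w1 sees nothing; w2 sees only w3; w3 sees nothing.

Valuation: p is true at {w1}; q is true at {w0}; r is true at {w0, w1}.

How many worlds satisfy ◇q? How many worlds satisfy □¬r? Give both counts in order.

For ◇q:
w0: successors {w0}; q there: w0:T. ✓
w1: no successors, so ◇q fails. ✗
w2: successors {w3}; q there: w3:F. ✗
w3: no successors, so ◇q fails. ✗
— 1 world.
For □¬r:
w0: successors {w0}; ¬r there: w0:F. ✗
w1: no successors, so □¬r holds vacuously. ✓
w2: successors {w3}; ¬r there: w3:T. ✓
w3: no successors, so □¬r holds vacuously. ✓
— 3 worlds.

1 and 3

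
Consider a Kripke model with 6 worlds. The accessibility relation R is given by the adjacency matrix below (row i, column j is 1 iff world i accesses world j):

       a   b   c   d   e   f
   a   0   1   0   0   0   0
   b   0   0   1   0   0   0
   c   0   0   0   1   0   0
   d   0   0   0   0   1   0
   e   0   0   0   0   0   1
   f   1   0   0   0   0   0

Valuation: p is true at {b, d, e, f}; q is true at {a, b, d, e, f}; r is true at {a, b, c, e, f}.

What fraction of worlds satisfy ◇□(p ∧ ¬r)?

1/6

a: successors {b}; □(p ∧ ¬r) there: b:F. ✗
b: successors {c}; □(p ∧ ¬r) there: c:T. ✓
c: successors {d}; □(p ∧ ¬r) there: d:F. ✗
d: successors {e}; □(p ∧ ¬r) there: e:F. ✗
e: successors {f}; □(p ∧ ¬r) there: f:F. ✗
f: successors {a}; □(p ∧ ¬r) there: a:F. ✗
That's 1 of 6 worlds, so 1/6.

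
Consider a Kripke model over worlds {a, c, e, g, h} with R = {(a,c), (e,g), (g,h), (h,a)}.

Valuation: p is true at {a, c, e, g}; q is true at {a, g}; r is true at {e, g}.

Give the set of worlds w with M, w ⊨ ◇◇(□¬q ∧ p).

a: successors {c}; ◇(□¬q ∧ p) there: c:F. ✗
c: no successors, so ◇◇(□¬q ∧ p) fails. ✗
e: successors {g}; ◇(□¬q ∧ p) there: g:F. ✗
g: successors {h}; ◇(□¬q ∧ p) there: h:T. ✓
h: successors {a}; ◇(□¬q ∧ p) there: a:T. ✓

{g, h}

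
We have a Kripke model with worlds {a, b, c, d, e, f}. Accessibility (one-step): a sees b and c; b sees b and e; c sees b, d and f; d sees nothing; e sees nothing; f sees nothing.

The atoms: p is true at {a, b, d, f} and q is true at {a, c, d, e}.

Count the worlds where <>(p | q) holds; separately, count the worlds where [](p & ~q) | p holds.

3 and 5

For <>(p | q):
a: successors {b, c}; p | q there: b:T, c:T. ✓
b: successors {b, e}; p | q there: b:T, e:T. ✓
c: successors {b, d, f}; p | q there: b:T, d:T, f:T. ✓
d: no successors, so <>(p | q) fails. ✗
e: no successors, so <>(p | q) fails. ✗
f: no successors, so <>(p | q) fails. ✗
— 3 worlds.
For [](p & ~q) | p:
a: [](p & ~q) is F, p is T. ✓
b: [](p & ~q) is F, p is T. ✓
c: [](p & ~q) is F, p is F. ✗
d: [](p & ~q) is T, p is T. ✓
e: [](p & ~q) is T, p is F. ✓
f: [](p & ~q) is T, p is T. ✓
— 5 worlds.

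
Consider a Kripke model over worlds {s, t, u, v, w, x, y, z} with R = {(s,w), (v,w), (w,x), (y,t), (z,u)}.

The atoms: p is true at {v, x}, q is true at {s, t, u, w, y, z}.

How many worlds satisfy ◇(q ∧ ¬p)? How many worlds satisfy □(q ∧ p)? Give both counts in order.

For ◇(q ∧ ¬p):
s: successors {w}; q ∧ ¬p there: w:T. ✓
t: no successors, so ◇(q ∧ ¬p) fails. ✗
u: no successors, so ◇(q ∧ ¬p) fails. ✗
v: successors {w}; q ∧ ¬p there: w:T. ✓
w: successors {x}; q ∧ ¬p there: x:F. ✗
x: no successors, so ◇(q ∧ ¬p) fails. ✗
y: successors {t}; q ∧ ¬p there: t:T. ✓
z: successors {u}; q ∧ ¬p there: u:T. ✓
— 4 worlds.
For □(q ∧ p):
s: successors {w}; q ∧ p there: w:F. ✗
t: no successors, so □(q ∧ p) holds vacuously. ✓
u: no successors, so □(q ∧ p) holds vacuously. ✓
v: successors {w}; q ∧ p there: w:F. ✗
w: successors {x}; q ∧ p there: x:F. ✗
x: no successors, so □(q ∧ p) holds vacuously. ✓
y: successors {t}; q ∧ p there: t:F. ✗
z: successors {u}; q ∧ p there: u:F. ✗
— 3 worlds.

4 and 3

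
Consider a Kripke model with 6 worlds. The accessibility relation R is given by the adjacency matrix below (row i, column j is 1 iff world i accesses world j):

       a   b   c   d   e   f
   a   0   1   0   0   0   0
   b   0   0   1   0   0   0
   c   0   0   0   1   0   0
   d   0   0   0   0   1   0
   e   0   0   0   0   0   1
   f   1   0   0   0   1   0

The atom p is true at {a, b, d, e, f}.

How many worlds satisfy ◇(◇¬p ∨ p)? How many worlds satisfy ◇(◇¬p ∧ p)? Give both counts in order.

For ◇(◇¬p ∨ p):
a: successors {b}; ◇¬p ∨ p there: b:T. ✓
b: successors {c}; ◇¬p ∨ p there: c:F. ✗
c: successors {d}; ◇¬p ∨ p there: d:T. ✓
d: successors {e}; ◇¬p ∨ p there: e:T. ✓
e: successors {f}; ◇¬p ∨ p there: f:T. ✓
f: successors {a, e}; ◇¬p ∨ p there: a:T, e:T. ✓
— 5 worlds.
For ◇(◇¬p ∧ p):
a: successors {b}; ◇¬p ∧ p there: b:T. ✓
b: successors {c}; ◇¬p ∧ p there: c:F. ✗
c: successors {d}; ◇¬p ∧ p there: d:F. ✗
d: successors {e}; ◇¬p ∧ p there: e:F. ✗
e: successors {f}; ◇¬p ∧ p there: f:F. ✗
f: successors {a, e}; ◇¬p ∧ p there: a:F, e:F. ✗
— 1 world.

5 and 1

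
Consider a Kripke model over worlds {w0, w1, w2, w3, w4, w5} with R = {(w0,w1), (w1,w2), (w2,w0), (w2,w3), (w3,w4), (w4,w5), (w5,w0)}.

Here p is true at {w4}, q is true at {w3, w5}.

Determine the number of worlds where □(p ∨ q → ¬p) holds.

w0: successors {w1}; p ∨ q → ¬p there: w1:T. ✓
w1: successors {w2}; p ∨ q → ¬p there: w2:T. ✓
w2: successors {w0, w3}; p ∨ q → ¬p there: w0:T, w3:T. ✓
w3: successors {w4}; p ∨ q → ¬p there: w4:F. ✗
w4: successors {w5}; p ∨ q → ¬p there: w5:T. ✓
w5: successors {w0}; p ∨ q → ¬p there: w0:T. ✓
Satisfying worlds: {w0, w1, w2, w4, w5}.

5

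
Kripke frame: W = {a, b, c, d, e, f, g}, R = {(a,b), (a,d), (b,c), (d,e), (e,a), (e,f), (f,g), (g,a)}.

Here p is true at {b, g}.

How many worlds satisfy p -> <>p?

a: p is F, <>p is T. ✓
b: p is T, <>p is F. ✗
c: p is F, <>p is F. ✓
d: p is F, <>p is F. ✓
e: p is F, <>p is F. ✓
f: p is F, <>p is T. ✓
g: p is T, <>p is F. ✗
Satisfying worlds: {a, c, d, e, f}.

5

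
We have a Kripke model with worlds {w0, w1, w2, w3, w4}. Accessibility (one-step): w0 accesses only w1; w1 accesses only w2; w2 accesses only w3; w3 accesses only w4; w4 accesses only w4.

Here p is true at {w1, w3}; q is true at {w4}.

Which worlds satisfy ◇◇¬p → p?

{w1, w3}

w0: ◇◇¬p is T, p is F. ✗
w1: ◇◇¬p is F, p is T. ✓
w2: ◇◇¬p is T, p is F. ✗
w3: ◇◇¬p is T, p is T. ✓
w4: ◇◇¬p is T, p is F. ✗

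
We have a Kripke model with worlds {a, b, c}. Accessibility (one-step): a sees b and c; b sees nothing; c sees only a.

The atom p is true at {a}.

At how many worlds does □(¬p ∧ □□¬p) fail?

1

a: successors {b, c}; ¬p ∧ □□¬p there: b:T, c:T. ✓
b: no successors, so □(¬p ∧ □□¬p) holds vacuously. ✓
c: successors {a}; ¬p ∧ □□¬p there: a:F. ✗
Satisfying worlds: {a, b}.
So □(¬p ∧ □□¬p) fails at the other 1 world.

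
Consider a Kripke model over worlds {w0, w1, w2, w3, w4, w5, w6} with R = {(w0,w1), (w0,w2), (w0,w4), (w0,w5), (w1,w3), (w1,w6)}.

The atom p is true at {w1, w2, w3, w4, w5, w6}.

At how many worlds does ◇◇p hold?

w0: successors {w1, w2, w4, w5}; ◇p there: w1:T, w2:F, w4:F, w5:F. ✓
w1: successors {w3, w6}; ◇p there: w3:F, w6:F. ✗
w2: no successors, so ◇◇p fails. ✗
w3: no successors, so ◇◇p fails. ✗
w4: no successors, so ◇◇p fails. ✗
w5: no successors, so ◇◇p fails. ✗
w6: no successors, so ◇◇p fails. ✗
Satisfying worlds: {w0}.

1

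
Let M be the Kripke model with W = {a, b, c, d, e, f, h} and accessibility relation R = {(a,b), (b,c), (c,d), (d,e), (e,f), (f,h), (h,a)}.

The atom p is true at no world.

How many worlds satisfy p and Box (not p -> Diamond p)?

a: p is F, Box (not p -> Diamond p) is F. ✗
b: p is F, Box (not p -> Diamond p) is F. ✗
c: p is F, Box (not p -> Diamond p) is F. ✗
d: p is F, Box (not p -> Diamond p) is F. ✗
e: p is F, Box (not p -> Diamond p) is F. ✗
f: p is F, Box (not p -> Diamond p) is F. ✗
h: p is F, Box (not p -> Diamond p) is F. ✗
Satisfying worlds: ∅.

0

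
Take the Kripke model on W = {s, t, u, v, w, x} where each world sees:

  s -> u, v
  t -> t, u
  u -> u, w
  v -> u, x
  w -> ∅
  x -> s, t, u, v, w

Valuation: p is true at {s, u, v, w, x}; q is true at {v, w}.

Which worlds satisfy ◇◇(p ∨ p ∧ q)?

{s, t, u, v, x}

s: successors {u, v}; ◇(p ∨ p ∧ q) there: u:T, v:T. ✓
t: successors {t, u}; ◇(p ∨ p ∧ q) there: t:T, u:T. ✓
u: successors {u, w}; ◇(p ∨ p ∧ q) there: u:T, w:F. ✓
v: successors {u, x}; ◇(p ∨ p ∧ q) there: u:T, x:T. ✓
w: no successors, so ◇◇(p ∨ p ∧ q) fails. ✗
x: successors {s, t, u, v, w}; ◇(p ∨ p ∧ q) there: s:T, t:T, u:T, v:T, w:F. ✓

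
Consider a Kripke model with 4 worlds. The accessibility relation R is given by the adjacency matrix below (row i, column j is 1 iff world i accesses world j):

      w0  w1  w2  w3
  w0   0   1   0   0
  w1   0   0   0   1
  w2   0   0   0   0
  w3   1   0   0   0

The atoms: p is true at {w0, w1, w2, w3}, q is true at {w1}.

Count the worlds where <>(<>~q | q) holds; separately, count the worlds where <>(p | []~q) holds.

For <>(<>~q | q):
w0: successors {w1}; <>~q | q there: w1:T. ✓
w1: successors {w3}; <>~q | q there: w3:T. ✓
w2: no successors, so <>(<>~q | q) fails. ✗
w3: successors {w0}; <>~q | q there: w0:F. ✗
— 2 worlds.
For <>(p | []~q):
w0: successors {w1}; p | []~q there: w1:T. ✓
w1: successors {w3}; p | []~q there: w3:T. ✓
w2: no successors, so <>(p | []~q) fails. ✗
w3: successors {w0}; p | []~q there: w0:T. ✓
— 3 worlds.

2 and 3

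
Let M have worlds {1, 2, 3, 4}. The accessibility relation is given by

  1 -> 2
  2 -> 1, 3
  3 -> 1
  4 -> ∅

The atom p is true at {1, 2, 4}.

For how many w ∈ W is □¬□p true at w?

1: successors {2}; ¬□p there: 2:T. ✓
2: successors {1, 3}; ¬□p there: 1:F, 3:F. ✗
3: successors {1}; ¬□p there: 1:F. ✗
4: no successors, so □¬□p holds vacuously. ✓
Satisfying worlds: {1, 4}.

2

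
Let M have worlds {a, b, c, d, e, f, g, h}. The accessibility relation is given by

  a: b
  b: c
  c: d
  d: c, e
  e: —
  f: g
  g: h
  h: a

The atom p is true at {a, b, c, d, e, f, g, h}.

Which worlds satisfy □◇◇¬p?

{e}

a: successors {b}; ◇◇¬p there: b:F. ✗
b: successors {c}; ◇◇¬p there: c:F. ✗
c: successors {d}; ◇◇¬p there: d:F. ✗
d: successors {c, e}; ◇◇¬p there: c:F, e:F. ✗
e: no successors, so □◇◇¬p holds vacuously. ✓
f: successors {g}; ◇◇¬p there: g:F. ✗
g: successors {h}; ◇◇¬p there: h:F. ✗
h: successors {a}; ◇◇¬p there: a:F. ✗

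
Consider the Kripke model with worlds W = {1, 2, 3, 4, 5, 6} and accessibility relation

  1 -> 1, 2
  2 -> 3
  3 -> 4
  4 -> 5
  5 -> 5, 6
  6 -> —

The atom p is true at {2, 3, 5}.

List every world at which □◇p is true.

1: successors {1, 2}; ◇p there: 1:T, 2:T. ✓
2: successors {3}; ◇p there: 3:F. ✗
3: successors {4}; ◇p there: 4:T. ✓
4: successors {5}; ◇p there: 5:T. ✓
5: successors {5, 6}; ◇p there: 5:T, 6:F. ✗
6: no successors, so □◇p holds vacuously. ✓

{1, 3, 4, 6}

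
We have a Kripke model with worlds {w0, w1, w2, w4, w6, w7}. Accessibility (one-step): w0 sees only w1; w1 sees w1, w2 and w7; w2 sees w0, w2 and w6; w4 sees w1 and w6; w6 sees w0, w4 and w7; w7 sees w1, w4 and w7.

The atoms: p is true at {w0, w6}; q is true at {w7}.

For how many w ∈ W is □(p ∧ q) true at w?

0

w0: successors {w1}; p ∧ q there: w1:F. ✗
w1: successors {w1, w2, w7}; p ∧ q there: w1:F, w2:F, w7:F. ✗
w2: successors {w0, w2, w6}; p ∧ q there: w0:F, w2:F, w6:F. ✗
w4: successors {w1, w6}; p ∧ q there: w1:F, w6:F. ✗
w6: successors {w0, w4, w7}; p ∧ q there: w0:F, w4:F, w7:F. ✗
w7: successors {w1, w4, w7}; p ∧ q there: w1:F, w4:F, w7:F. ✗
Satisfying worlds: ∅.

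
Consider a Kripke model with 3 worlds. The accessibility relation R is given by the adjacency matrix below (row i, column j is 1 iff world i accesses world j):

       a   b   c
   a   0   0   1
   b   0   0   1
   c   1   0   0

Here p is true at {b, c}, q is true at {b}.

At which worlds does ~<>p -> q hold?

{a, b}

a: ~<>p is F, q is F. ✓
b: ~<>p is F, q is T. ✓
c: ~<>p is T, q is F. ✗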